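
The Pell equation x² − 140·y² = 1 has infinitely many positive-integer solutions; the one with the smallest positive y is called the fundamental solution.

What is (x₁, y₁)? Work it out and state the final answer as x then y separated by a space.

√140 → a₀=11, period (1,4,1,22); ℓ=4 even so k=3
a_0=11:  p_0=11·1+0=11,  q_0=11·0+1=1
…
a_2=4:  p_2=4·12+11=59,  q_2=4·1+1=5
a_3=1:  p_3=1·59+12=71,  q_3=1·5+1=6
(x₁, y₁) = (71, 6);  71² − 140·6² = 1 ✓

71 6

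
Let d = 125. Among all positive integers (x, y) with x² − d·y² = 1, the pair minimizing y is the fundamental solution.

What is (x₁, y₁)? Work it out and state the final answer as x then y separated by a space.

√125 = [11; 5,1,1,5,22, …], period ℓ=5 (odd) → k=9
k=0  a_k=11  p_k/q_k = 11/1
k=1  a_k=5  p_k/q_k = 56/5
k=2  a_k=1  p_k/q_k = 67/6
k=3  a_k=1  p_k/q_k = 123/11
…
k=5  a_k=22  p_k/q_k = 15127/1353
k=6  a_k=5  p_k/q_k = 76317/6826
k=7  a_k=1  p_k/q_k = 91444/8179
k=8  a_k=1  p_k/q_k = 167761/15005
k=9  a_k=5  p_k/q_k = 930249/83204
→ (930249, 83204).  Check: 930249²=865363202001, 125·83204²=865363202000, difference 1.

930249 83204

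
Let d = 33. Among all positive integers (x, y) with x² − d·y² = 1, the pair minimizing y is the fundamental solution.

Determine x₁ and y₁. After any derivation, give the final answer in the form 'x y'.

d=33: √d = [5; 1,2,1,10] (ℓ=4, even), read p_3/q_3
a_0=5:  p_0=5·1+0=5,  q_0=5·0+1=1
a_1=1:  p_1=1·5+1=6,  q_1=1·1+0=1
a_2=2:  p_2=2·6+5=17,  q_2=2·1+1=3
a_3=1:  p_3=1·17+6=23,  q_3=1·3+1=4
→ (23, 4).  Check: 23²=529, 33·4²=528, difference 1.

23 4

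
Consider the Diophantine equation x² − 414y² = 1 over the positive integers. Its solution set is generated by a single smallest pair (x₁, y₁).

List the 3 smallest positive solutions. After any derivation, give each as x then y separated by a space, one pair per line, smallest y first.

√414 → a₀=20, period (2,1,7,2,7,1,2,40); ℓ=8 even so k=7
a_0=20:  p_0=20·1+0=20,  q_0=20·0+1=1
a_1=2:  p_1=2·20+1=41,  q_1=2·1+0=2
…
a_4=2:  p_4=2·468+61=997,  q_4=2·23+3=49
a_5=7:  p_5=7·997+468=7447,  q_5=7·49+23=366
a_6=1:  p_6=1·7447+997=8444,  q_6=1·366+49=415
a_7=2:  p_7=2·8444+7447=24335,  q_7=2·415+366=1196
(x₁, y₁) = (24335, 1196);  24335² − 414·1196² = 1 ✓
(24335+1196√414)^2 = 1184384449 + 58209320√414
(24335+1196√414)^3 = 57643991108495 + 2833047603204√414

24335 1196
1184384449 58209320
57643991108495 2833047603204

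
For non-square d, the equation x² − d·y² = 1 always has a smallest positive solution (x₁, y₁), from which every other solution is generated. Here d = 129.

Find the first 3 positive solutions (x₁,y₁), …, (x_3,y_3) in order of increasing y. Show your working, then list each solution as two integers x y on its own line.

√129 → a₀=11, period (2,1,3,1,6,1,3,1,2,22); ℓ=10 even so k=9
a_0=11:  p_0=11·1+0=11,  q_0=11·0+1=1
a_1=2:  p_1=2·11+1=23,  q_1=2·1+0=2
…
a_4=1:  p_4=1·125+34=159,  q_4=1·11+3=14
a_5=6:  p_5=6·159+125=1079,  q_5=6·14+11=95
a_6=1:  p_6=1·1079+159=1238,  q_6=1·95+14=109
a_7=3:  p_7=3·1238+1079=4793,  q_7=3·109+95=422
a_8=1:  p_8=1·4793+1238=6031,  q_8=1·422+109=531
a_9=2:  p_9=2·6031+4793=16855,  q_9=2·531+422=1484
fundamental: x₁=16855, y₁=1484  (since 284091025 − 129·2202256 = 1)
(x_2, y_2) = (16855·16855 + 129·1484·1484, 16855·1484 + 1484·16855) = (568182049, 50025640)
(x_3, y_3) = (16855·568182049 + 129·1484·50025640, 16855·50025640 + 1484·568182049) = (19153416854935, 1686364322916)

16855 1484
568182049 50025640
19153416854935 1686364322916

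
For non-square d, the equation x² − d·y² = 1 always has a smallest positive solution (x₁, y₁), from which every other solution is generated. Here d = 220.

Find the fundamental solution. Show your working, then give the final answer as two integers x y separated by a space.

89 6

[14; 1,4,1,28] for √220; ℓ=4 ⇒ convergent index 3
a_0=14:  p_0=14·1+0=14,  q_0=14·0+1=1
…
a_2=4:  p_2=4·15+14=74,  q_2=4·1+1=5
a_3=1:  p_3=1·74+15=89,  q_3=1·5+1=6
→ (89, 6).  Check: 89²=7921, 220·6²=7920, difference 1.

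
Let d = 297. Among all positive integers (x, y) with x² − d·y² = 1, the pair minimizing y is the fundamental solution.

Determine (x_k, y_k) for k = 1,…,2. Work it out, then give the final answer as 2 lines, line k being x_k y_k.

d=297: √d = [17; 4,3,1,1,2,1,1,3,4,34] (ℓ=10, even), read p_9/q_9
step 0: (17, 1)  from 17·(1,0) + (0,1)
step 1: (69, 4)  from 4·(17,1) + (1,0)
step 2: (224, 13)  from 3·(69,4) + (17,1)
step 3: (293, 17)  from 1·(224,13) + (69,4)
step 4: (517, 30)  from 1·(293,17) + (224,13)
…
step 8: (11357, 659)  from 3·(3171,184) + (1844,107)
step 9: (48599, 2820)  from 4·(11357,659) + (3171,184)
fundamental: x₁=48599, y₁=2820  (since 2361862801 − 297·7952400 = 1)
n=2: (48599,2820)∘(48599,2820) = (48599·48599+297·2820·2820, 48599·2820+2820·48599) = (4723725601,274098360)

48599 2820
4723725601 274098360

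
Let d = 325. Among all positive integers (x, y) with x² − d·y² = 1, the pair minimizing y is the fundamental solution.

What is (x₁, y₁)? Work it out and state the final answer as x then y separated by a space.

d=325: √d = [18; 36] (ℓ=1, odd), read p_1/q_1
k=0  a_k=18  p_k/q_k = 18/1
k=1  a_k=36  p_k/q_k = 649/36
fundamental: x₁=649, y₁=36  (since 421201 − 325·1296 = 1)

649 36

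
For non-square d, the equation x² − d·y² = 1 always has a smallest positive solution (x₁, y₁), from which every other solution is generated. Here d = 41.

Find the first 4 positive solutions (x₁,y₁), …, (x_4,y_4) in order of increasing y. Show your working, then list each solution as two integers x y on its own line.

√41 → a₀=6, period (2,2,12); ℓ=3 odd so k=5
i=0: a=6 ⇒ p=6, q=1
…
i=4: a=2 ⇒ p=826, q=129
i=5: a=2 ⇒ p=2049, q=320
→ (2049, 320).  Check: 2049²=4198401, 41·320²=4198400, difference 1.
n=2: (2049,320)∘(2049,320) = (2049·2049+41·320·320, 2049·320+320·2049) = (8396801,1311360)
n=3: (8396801,1311360)∘(2049,320) = (2049·8396801+41·320·1311360, 2049·1311360+320·8396801) = (34410088449,5373952960)
n=4: (34410088449,5373952960)∘(2049,320) = (2049·34410088449+41·320·5373952960, 2049·5373952960+320·34410088449) = (141012534067201,22022457918720)

2049 320
8396801 1311360
34410088449 5373952960
141012534067201 22022457918720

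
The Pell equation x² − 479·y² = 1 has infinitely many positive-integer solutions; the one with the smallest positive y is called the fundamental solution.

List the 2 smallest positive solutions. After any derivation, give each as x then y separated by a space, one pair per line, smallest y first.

2989440 136591
17873503027199 816661198080

[21; 1,7,1,3,2,21,2,3,1,7,1,42] for √479; ℓ=12 ⇒ convergent index 11
step 0: (21, 1)  from 21·(1,0) + (0,1)
step 1: (22, 1)  from 1·(21,1) + (1,0)
step 2: (175, 8)  from 7·(22,1) + (21,1)
…
step 5: (1729, 79)  from 2·(766,35) + (197,9)
…
step 7: (75879, 3467)  from 2·(37075,1694) + (1729,79)
…
step 10: (2648849, 121029)  from 7·(340591,15562) + (264712,12095)
step 11: (2989440, 136591)  from 1·(2648849,121029) + (340591,15562)
fundamental: x₁=2989440, y₁=136591  (since 8936751513600 − 479·18657101281 = 1)
(x_2, y_2) = (2989440·2989440 + 479·136591·136591, 2989440·136591 + 136591·2989440) = (17873503027199, 816661198080)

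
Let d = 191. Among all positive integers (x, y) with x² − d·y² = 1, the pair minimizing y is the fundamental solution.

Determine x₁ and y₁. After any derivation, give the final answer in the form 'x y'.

√191 → a₀=13, period (1,4,1,1,3,…,4,1,26); ℓ=16 even so k=15
k=0  a_k=13  p_k/q_k = 13/1
k=1  a_k=1  p_k/q_k = 14/1
…
k=3  a_k=1  p_k/q_k = 83/6
…
k=5  a_k=3  p_k/q_k = 539/39
…
k=10  a_k=2  p_k/q_k = 207083/14984
…
k=14  a_k=4  p_k/q_k = 7377553/533821
k=15  a_k=1  p_k/q_k = 8994000/650783
(x₁, y₁) = (8994000, 650783);  8994000² − 191·650783² = 1 ✓

8994000 650783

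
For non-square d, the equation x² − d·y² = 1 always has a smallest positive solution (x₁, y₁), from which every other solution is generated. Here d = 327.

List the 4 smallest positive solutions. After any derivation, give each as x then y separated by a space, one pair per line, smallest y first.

217 12
94177 5208
40872601 2260260
17738614657 980947632

√327 = [18; 12,36, …], period ℓ=2 (even) → k=1
step 0: (18, 1)  from 18·(1,0) + (0,1)
step 1: (217, 12)  from 12·(18,1) + (1,0)
fundamental: x₁=217, y₁=12  (since 47089 − 327·144 = 1)
k=2:  x_2 = 217·217+327·12·12 = 94177,  y_2 = 217·12+12·217 = 5208
k=3:  x_3 = 217·94177+327·12·5208 = 40872601,  y_3 = 217·5208+12·94177 = 2260260
k=4:  x_4 = 217·40872601+327·12·2260260 = 17738614657,  y_4 = 217·2260260+12·40872601 = 980947632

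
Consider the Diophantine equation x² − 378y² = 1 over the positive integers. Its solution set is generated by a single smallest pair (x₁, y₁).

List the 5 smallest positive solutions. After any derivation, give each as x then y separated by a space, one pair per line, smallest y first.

√378 = [19; 2,3,1,4,1,3,2,38, …], period ℓ=8 (even) → k=7
step 0: (19, 1)  from 19·(1,0) + (0,1)
step 1: (39, 2)  from 2·(19,1) + (1,0)
…
step 3: (175, 9)  from 1·(136,7) + (39,2)
…
step 5: (1011, 52)  from 1·(836,43) + (175,9)
step 6: (3869, 199)  from 3·(1011,52) + (836,43)
step 7: (8749, 450)  from 2·(3869,199) + (1011,52)
fundamental: x₁=8749, y₁=450  (since 76545001 − 378·202500 = 1)
k=2:  x_2 = 8749·8749+378·450·450 = 153090001,  y_2 = 8749·450+450·8749 = 7874100
k=3:  x_3 = 8749·153090001+378·450·7874100 = 2678768828749,  y_3 = 8749·7874100+450·153090001 = 137781001350
k=4:  x_4 = 8749·2678768828749+378·450·137781001350 = 46873096812360001,  y_4 = 8749·137781001350+450·2678768828749 = 2410891953748200
k=5:  x_5 = 8749·46873096812360001+378·450·2410891953748200 = 820185445343906468749,  y_5 = 8749·2410891953748200+450·46873096812360001 = 42185787268905002250

8749 450
153090001 7874100
2678768828749 137781001350
46873096812360001 2410891953748200
820185445343906468749 42185787268905002250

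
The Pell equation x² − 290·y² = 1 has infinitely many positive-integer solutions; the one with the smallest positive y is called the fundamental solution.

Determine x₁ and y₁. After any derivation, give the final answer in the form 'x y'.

√290 = [17; 34, …], period ℓ=1 (odd) → k=1
a_0=17:  p_0=17·1+0=17,  q_0=17·0+1=1
a_1=34:  p_1=34·17+1=579,  q_1=34·1+0=34
→ (579, 34).  Check: 579²=335241, 290·34²=335240, difference 1.

579 34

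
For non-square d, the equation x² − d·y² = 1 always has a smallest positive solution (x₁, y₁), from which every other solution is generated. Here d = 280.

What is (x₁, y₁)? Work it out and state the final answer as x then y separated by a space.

d=280: √d = [16; 1,2,1,2,1,32] (ℓ=6, even), read p_5/q_5
a_0=16:  p_0=16·1+0=16,  q_0=16·0+1=1
a_1=1:  p_1=1·16+1=17,  q_1=1·1+0=1
a_2=2:  p_2=2·17+16=50,  q_2=2·1+1=3
a_3=1:  p_3=1·50+17=67,  q_3=1·3+1=4
a_4=2:  p_4=2·67+50=184,  q_4=2·4+3=11
a_5=1:  p_5=1·184+67=251,  q_5=1·11+4=15
fundamental: x₁=251, y₁=15  (since 63001 − 280·225 = 1)

251 15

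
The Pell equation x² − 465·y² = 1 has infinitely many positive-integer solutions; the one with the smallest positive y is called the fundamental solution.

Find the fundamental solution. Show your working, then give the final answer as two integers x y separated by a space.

√465 → a₀=21, period (1,1,3,2,2,2,3,1,1,42); ℓ=10 even so k=9
a_0=21:  p_0=21·1+0=21,  q_0=21·0+1=1
a_1=1:  p_1=1·21+1=22,  q_1=1·1+0=1
…
a_4=2:  p_4=2·151+43=345,  q_4=2·7+2=16
a_5=2:  p_5=2·345+151=841,  q_5=2·16+7=39
…
a_8=1:  p_8=1·6922+2027=8949,  q_8=1·321+94=415
a_9=1:  p_9=1·8949+6922=15871,  q_9=1·415+321=736
→ (15871, 736).  Check: 15871²=251888641, 465·736²=251888640, difference 1.

15871 736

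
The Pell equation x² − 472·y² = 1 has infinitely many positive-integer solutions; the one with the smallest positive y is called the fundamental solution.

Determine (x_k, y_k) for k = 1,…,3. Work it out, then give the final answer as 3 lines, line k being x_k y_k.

306917 14127
188396089777 8671632918
115643925371868101 5322943120573485

d=472: √d = [21; 1,2,1,1,1,…,2,1,42] (ℓ=14, even), read p_13/q_13
a_0=21:  p_0=21·1+0=21,  q_0=21·0+1=1
a_1=1:  p_1=1·21+1=22,  q_1=1·1+0=1
a_2=2:  p_2=2·22+21=65,  q_2=2·1+1=3
…
a_4=1:  p_4=1·87+65=152,  q_4=1·4+3=7
a_5=1:  p_5=1·152+87=239,  q_5=1·7+4=11
a_6=4:  p_6=4·239+152=1108,  q_6=4·11+7=51
…
a_9=1:  p_9=1·24224+5779=30003,  q_9=1·1115+266=1381
a_10=1:  p_10=1·30003+24224=54227,  q_10=1·1381+1115=2496
…
a_12=2:  p_12=2·84230+54227=222687,  q_12=2·3877+2496=10250
a_13=1:  p_13=1·222687+84230=306917,  q_13=1·10250+3877=14127
(x₁, y₁) = (306917, 14127);  306917² − 472·14127² = 1 ✓
(x_2, y_2) = (306917·306917 + 472·14127·14127, 306917·14127 + 14127·306917) = (188396089777, 8671632918)
(x_3, y_3) = (306917·188396089777 + 472·14127·8671632918, 306917·8671632918 + 14127·188396089777) = (115643925371868101, 5322943120573485)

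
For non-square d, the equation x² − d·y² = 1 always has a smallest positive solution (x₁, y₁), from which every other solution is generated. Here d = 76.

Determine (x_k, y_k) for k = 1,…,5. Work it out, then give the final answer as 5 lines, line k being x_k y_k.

57799 6630
6681448801 766414740
772362118440199 88596011107890
89283516160768675201 10241521691283453480
10320995900380175197444999 1183899424380388644273150

d=76: √d = [8; 1,2,1,1,5,4,5,1,1,2,1,16] (ℓ=12, even), read p_11/q_11
a_0=8:  p_0=8·1+0=8,  q_0=8·0+1=1
a_1=1:  p_1=1·8+1=9,  q_1=1·1+0=1
a_2=2:  p_2=2·9+8=26,  q_2=2·1+1=3
…
a_6=4:  p_6=4·340+61=1421,  q_6=4·39+7=163
a_7=5:  p_7=5·1421+340=7445,  q_7=5·163+39=854
a_8=1:  p_8=1·7445+1421=8866,  q_8=1·854+163=1017
…
a_10=2:  p_10=2·16311+8866=41488,  q_10=2·1871+1017=4759
a_11=1:  p_11=1·41488+16311=57799,  q_11=1·4759+1871=6630
→ (57799, 6630).  Check: 57799²=3340724401, 76·6630²=3340724400, difference 1.
(x_2, y_2) = (57799·57799 + 76·6630·6630, 57799·6630 + 6630·57799) = (6681448801, 766414740)
(x_3, y_3) = (57799·6681448801 + 76·6630·766414740, 57799·766414740 + 6630·6681448801) = (772362118440199, 88596011107890)
(x_4, y_4) = (57799·772362118440199 + 76·6630·88596011107890, 57799·88596011107890 + 6630·772362118440199) = (89283516160768675201, 10241521691283453480)
(x_5, y_5) = (57799·89283516160768675201 + 76·6630·10241521691283453480, 57799·10241521691283453480 + 6630·89283516160768675201) = (10320995900380175197444999, 1183899424380388644273150)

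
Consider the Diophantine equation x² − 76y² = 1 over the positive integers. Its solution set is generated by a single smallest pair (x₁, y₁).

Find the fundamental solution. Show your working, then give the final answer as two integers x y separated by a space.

[8; 1,2,1,1,5,4,5,1,1,2,1,16] for √76; ℓ=12 ⇒ convergent index 11
a_0=8:  p_0=8·1+0=8,  q_0=8·0+1=1
a_1=1:  p_1=1·8+1=9,  q_1=1·1+0=1
…
a_3=1:  p_3=1·26+9=35,  q_3=1·3+1=4
a_4=1:  p_4=1·35+26=61,  q_4=1·4+3=7
a_5=5:  p_5=5·61+35=340,  q_5=5·7+4=39
a_6=4:  p_6=4·340+61=1421,  q_6=4·39+7=163
a_7=5:  p_7=5·1421+340=7445,  q_7=5·163+39=854
…
a_9=1:  p_9=1·8866+7445=16311,  q_9=1·1017+854=1871
a_10=2:  p_10=2·16311+8866=41488,  q_10=2·1871+1017=4759
a_11=1:  p_11=1·41488+16311=57799,  q_11=1·4759+1871=6630
→ (57799, 6630).  Check: 57799²=3340724401, 76·6630²=3340724400, difference 1.

57799 6630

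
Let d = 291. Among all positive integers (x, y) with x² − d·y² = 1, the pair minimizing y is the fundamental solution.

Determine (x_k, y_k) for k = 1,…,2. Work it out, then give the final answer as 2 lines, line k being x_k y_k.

√291 → a₀=17, period (17,34); ℓ=2 even so k=1
k=0  a_k=17  p_k/q_k = 17/1
k=1  a_k=17  p_k/q_k = 290/17
fundamental: x₁=290, y₁=17  (since 84100 − 291·289 = 1)
n=2: (290,17)∘(290,17) = (290·290+291·17·17, 290·17+17·290) = (168199,9860)

290 17
168199 9860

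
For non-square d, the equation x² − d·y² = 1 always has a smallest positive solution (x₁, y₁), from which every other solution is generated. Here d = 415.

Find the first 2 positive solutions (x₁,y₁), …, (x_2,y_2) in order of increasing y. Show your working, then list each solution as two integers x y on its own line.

18412804 903849
678062702284831 33284788965192

√415 → a₀=20, period (2,1,2,4,6,…,1,2,40); ℓ=16 even so k=15
step 0: (20, 1)  from 20·(1,0) + (0,1)
step 1: (41, 2)  from 2·(20,1) + (1,0)
step 2: (61, 3)  from 1·(41,2) + (20,1)
…
step 5: (4441, 218)  from 6·(713,35) + (163,8)
step 6: (5154, 253)  from 1·(4441,218) + (713,35)
step 7: (9595, 471)  from 1·(5154,253) + (4441,218)
step 8: (33939, 1666)  from 3·(9595,471) + (5154,253)
…
step 10: (77473, 3803)  from 1·(43534,2137) + (33939,1666)
step 11: (508372, 24955)  from 6·(77473,3803) + (43534,2137)
step 12: (2110961, 103623)  from 4·(508372,24955) + (77473,3803)
step 13: (4730294, 232201)  from 2·(2110961,103623) + (508372,24955)
step 14: (6841255, 335824)  from 1·(4730294,232201) + (2110961,103623)
step 15: (18412804, 903849)  from 2·(6841255,335824) + (4730294,232201)
→ (18412804, 903849).  Check: 18412804²=339031351142416, 415·903849²=339031351142415, difference 1.
k=2:  x_2 = 18412804·18412804+415·903849·903849 = 678062702284831,  y_2 = 18412804·903849+903849·18412804 = 33284788965192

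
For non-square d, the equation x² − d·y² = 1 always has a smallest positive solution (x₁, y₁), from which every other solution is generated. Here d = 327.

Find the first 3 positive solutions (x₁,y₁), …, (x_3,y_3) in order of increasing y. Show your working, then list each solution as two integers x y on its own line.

√327 → a₀=18, period (12,36); ℓ=2 even so k=1
a_0=18:  p_0=18·1+0=18,  q_0=18·0+1=1
a_1=12:  p_1=12·18+1=217,  q_1=12·1+0=12
fundamental: x₁=217, y₁=12  (since 47089 − 327·144 = 1)
(x_2, y_2) = (217·217 + 327·12·12, 217·12 + 12·217) = (94177, 5208)
(x_3, y_3) = (217·94177 + 327·12·5208, 217·5208 + 12·94177) = (40872601, 2260260)

217 12
94177 5208
40872601 2260260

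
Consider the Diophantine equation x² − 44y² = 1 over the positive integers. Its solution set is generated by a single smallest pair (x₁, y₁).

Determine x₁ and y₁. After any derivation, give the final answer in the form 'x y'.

√44 = [6; 1,1,1,2,1,1,1,12, …], period ℓ=8 (even) → k=7
a_0=6:  p_0=6·1+0=6,  q_0=6·0+1=1
…
a_4=2:  p_4=2·20+13=53,  q_4=2·3+2=8
a_5=1:  p_5=1·53+20=73,  q_5=1·8+3=11
a_6=1:  p_6=1·73+53=126,  q_6=1·11+8=19
a_7=1:  p_7=1·126+73=199,  q_7=1·19+11=30
→ (199, 30).  Check: 199²=39601, 44·30²=39600, difference 1.

199 30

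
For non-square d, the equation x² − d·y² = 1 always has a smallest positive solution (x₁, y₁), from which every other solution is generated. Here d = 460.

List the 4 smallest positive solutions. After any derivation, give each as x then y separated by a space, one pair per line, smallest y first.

2535751 118230
12860066268001 599603681460
65219851798297071751 3040891269731634690
330762608834754335913072001 15421886156225925189922920

d=460: √d = [21; 2,4,3,1,2,10,2,1,3,4,2,42] (ℓ=12, even), read p_11/q_11
i=0: a=21 ⇒ p=21, q=1
i=1: a=2 ⇒ p=43, q=2
i=2: a=4 ⇒ p=193, q=9
…
i=5: a=2 ⇒ p=2252, q=105
…
i=9: a=3 ⇒ p=265693, q=12388
i=10: a=4 ⇒ p=1135029, q=52921
i=11: a=2 ⇒ p=2535751, q=118230
(x₁, y₁) = (2535751, 118230);  2535751² − 460·118230² = 1 ✓
k=2:  x_2 = 2535751·2535751+460·118230·118230 = 12860066268001,  y_2 = 2535751·118230+118230·2535751 = 599603681460
k=3:  x_3 = 2535751·12860066268001+460·118230·599603681460 = 65219851798297071751,  y_3 = 2535751·599603681460+118230·12860066268001 = 3040891269731634690
k=4:  x_4 = 2535751·65219851798297071751+460·118230·3040891269731634690 = 330762608834754335913072001,  y_4 = 2535751·3040891269731634690+118230·65219851798297071751 = 15421886156225925189922920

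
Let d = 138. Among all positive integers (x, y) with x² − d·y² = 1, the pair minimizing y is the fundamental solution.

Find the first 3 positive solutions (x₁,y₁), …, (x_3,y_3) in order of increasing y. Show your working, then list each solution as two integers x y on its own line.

√138 → a₀=11, period (1,2,1,22); ℓ=4 even so k=3
i=0: a=11 ⇒ p=11, q=1
i=1: a=1 ⇒ p=12, q=1
i=2: a=2 ⇒ p=35, q=3
i=3: a=1 ⇒ p=47, q=4
(x₁, y₁) = (47, 4);  47² − 138·4² = 1 ✓
n=2: (47,4)∘(47,4) = (47·47+138·4·4, 47·4+4·47) = (4417,376)
n=3: (4417,376)∘(47,4) = (47·4417+138·4·376, 47·376+4·4417) = (415151,35340)

47 4
4417 376
415151 35340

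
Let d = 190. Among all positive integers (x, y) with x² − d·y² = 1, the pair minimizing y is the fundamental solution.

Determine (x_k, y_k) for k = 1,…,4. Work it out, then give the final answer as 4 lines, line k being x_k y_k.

d=190: √d = [13; 1,3,1,1,1,…,3,1,26] (ℓ=14, even), read p_13/q_13
a_0=13:  p_0=13·1+0=13,  q_0=13·0+1=1
…
a_3=1:  p_3=1·55+14=69,  q_3=1·4+1=5
a_4=1:  p_4=1·69+55=124,  q_4=1·5+4=9
a_5=1:  p_5=1·124+69=193,  q_5=1·9+5=14
a_6=2:  p_6=2·193+124=510,  q_6=2·14+9=37
a_7=2:  p_7=2·510+193=1213,  q_7=2·37+14=88
a_8=2:  p_8=2·1213+510=2936,  q_8=2·88+37=213
…
a_10=1:  p_10=1·4149+2936=7085,  q_10=1·301+213=514
a_11=1:  p_11=1·7085+4149=11234,  q_11=1·514+301=815
a_12=3:  p_12=3·11234+7085=40787,  q_12=3·815+514=2959
a_13=1:  p_13=1·40787+11234=52021,  q_13=1·2959+815=3774
(x₁, y₁) = (52021, 3774);  52021² − 190·3774² = 1 ✓
n=2: (52021,3774)∘(52021,3774) = (52021·52021+190·3774·3774, 52021·3774+3774·52021) = (5412368881,392654508)
n=3: (5412368881,392654508)∘(52021,3774) = (52021·5412368881+190·3774·392654508, 52021·392654508+3774·5412368881) = (563113683064981,40852560317562)
n=4: (563113683064981,40852560317562)∘(52021,3774) = (52021·563113683064981+190·3774·40852560317562, 52021·40852560317562+3774·563113683064981) = (58587473808034384321,4250382080167131096)

52021 3774
5412368881 392654508
563113683064981 40852560317562
58587473808034384321 4250382080167131096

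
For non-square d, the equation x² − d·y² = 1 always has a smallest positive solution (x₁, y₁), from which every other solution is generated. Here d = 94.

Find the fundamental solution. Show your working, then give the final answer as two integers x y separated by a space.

2143295 221064

[9; 1,2,3,1,1,…,2,1,18] for √94; ℓ=16 ⇒ convergent index 15
step 0: (9, 1)  from 9·(1,0) + (0,1)
step 1: (10, 1)  from 1·(9,1) + (1,0)
step 2: (29, 3)  from 2·(10,1) + (9,1)
step 3: (97, 10)  from 3·(29,3) + (10,1)
step 4: (126, 13)  from 1·(97,10) + (29,3)
step 5: (223, 23)  from 1·(126,13) + (97,10)
step 6: (1241, 128)  from 5·(223,23) + (126,13)
step 7: (1464, 151)  from 1·(1241,128) + (223,23)
…
step 9: (14417, 1487)  from 1·(12953,1336) + (1464,151)
step 10: (85038, 8771)  from 5·(14417,1487) + (12953,1336)
…
step 13: (652934, 67345)  from 3·(184493,19029) + (99455,10258)
step 14: (1490361, 153719)  from 2·(652934,67345) + (184493,19029)
step 15: (2143295, 221064)  from 1·(1490361,153719) + (652934,67345)
fundamental: x₁=2143295, y₁=221064  (since 4593713457025 − 94·48869292096 = 1)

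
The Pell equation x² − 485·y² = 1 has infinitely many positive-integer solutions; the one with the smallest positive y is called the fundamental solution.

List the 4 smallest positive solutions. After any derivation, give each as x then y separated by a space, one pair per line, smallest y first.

√485 → a₀=22, period (44); ℓ=1 odd so k=1
k=0  a_k=22  p_k/q_k = 22/1
k=1  a_k=44  p_k/q_k = 969/44
→ (969, 44).  Check: 969²=938961, 485·44²=938960, difference 1.
(969+44√485)^2 = 1877921 + 85272√485
(969+44√485)^3 = 3639409929 + 165257092√485
(969+44√485)^4 = 7053174564481 + 320268159024√485

969 44
1877921 85272
3639409929 165257092
7053174564481 320268159024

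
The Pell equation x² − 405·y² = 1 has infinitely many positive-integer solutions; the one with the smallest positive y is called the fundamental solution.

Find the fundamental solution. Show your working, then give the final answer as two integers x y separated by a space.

161 8

[20; 8,40] for √405; ℓ=2 ⇒ convergent index 1
k=0  a_k=20  p_k/q_k = 20/1
k=1  a_k=8  p_k/q_k = 161/8
fundamental: x₁=161, y₁=8  (since 25921 − 405·64 = 1)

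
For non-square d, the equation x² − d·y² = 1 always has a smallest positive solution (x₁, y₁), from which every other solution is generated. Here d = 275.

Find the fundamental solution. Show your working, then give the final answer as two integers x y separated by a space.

√275 → a₀=16, period (1,1,2,1,1,32); ℓ=6 even so k=5
a_0=16:  p_0=16·1+0=16,  q_0=16·0+1=1
a_1=1:  p_1=1·16+1=17,  q_1=1·1+0=1
…
a_3=2:  p_3=2·33+17=83,  q_3=2·2+1=5
a_4=1:  p_4=1·83+33=116,  q_4=1·5+2=7
a_5=1:  p_5=1·116+83=199,  q_5=1·7+5=12
fundamental: x₁=199, y₁=12  (since 39601 − 275·144 = 1)

199 12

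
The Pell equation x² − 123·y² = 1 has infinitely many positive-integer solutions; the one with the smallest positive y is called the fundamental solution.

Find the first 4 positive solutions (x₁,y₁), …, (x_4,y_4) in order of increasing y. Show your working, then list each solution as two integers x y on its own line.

122 11
29767 2684
7263026 654885
1772148577 159789256

d=123: √d = [11; 11,22] (ℓ=2, even), read p_1/q_1
step 0: (11, 1)  from 11·(1,0) + (0,1)
step 1: (122, 11)  from 11·(11,1) + (1,0)
(x₁, y₁) = (122, 11);  122² − 123·11² = 1 ✓
k=2:  x_2 = 122·122+123·11·11 = 29767,  y_2 = 122·11+11·122 = 2684
k=3:  x_3 = 122·29767+123·11·2684 = 7263026,  y_3 = 122·2684+11·29767 = 654885
k=4:  x_4 = 122·7263026+123·11·654885 = 1772148577,  y_4 = 122·654885+11·7263026 = 159789256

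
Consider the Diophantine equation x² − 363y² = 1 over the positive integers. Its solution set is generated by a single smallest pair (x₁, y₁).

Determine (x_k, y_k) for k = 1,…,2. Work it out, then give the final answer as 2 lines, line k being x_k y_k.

√363 → a₀=19, period (19,38); ℓ=2 even so k=1
step 0: (19, 1)  from 19·(1,0) + (0,1)
step 1: (362, 19)  from 19·(19,1) + (1,0)
(x₁, y₁) = (362, 19);  362² − 363·19² = 1 ✓
(362+19√363)^2 = 262087 + 13756√363

362 19
262087 13756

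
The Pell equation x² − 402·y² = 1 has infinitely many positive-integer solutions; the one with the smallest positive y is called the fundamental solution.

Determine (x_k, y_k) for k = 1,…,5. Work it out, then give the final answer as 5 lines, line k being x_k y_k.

401 20
321601 16040
257923601 12864060
206854406401 10316960080
165896976010001 8274189120100

√402 = [20; 20,40, …], period ℓ=2 (even) → k=1
k=0  a_k=20  p_k/q_k = 20/1
k=1  a_k=20  p_k/q_k = 401/20
fundamental: x₁=401, y₁=20  (since 160801 − 402·400 = 1)
n=2: (401,20)∘(401,20) = (401·401+402·20·20, 401·20+20·401) = (321601,16040)
n=3: (321601,16040)∘(401,20) = (401·321601+402·20·16040, 401·16040+20·321601) = (257923601,12864060)
n=4: (257923601,12864060)∘(401,20) = (401·257923601+402·20·12864060, 401·12864060+20·257923601) = (206854406401,10316960080)
n=5: (206854406401,10316960080)∘(401,20) = (401·206854406401+402·20·10316960080, 401·10316960080+20·206854406401) = (165896976010001,8274189120100)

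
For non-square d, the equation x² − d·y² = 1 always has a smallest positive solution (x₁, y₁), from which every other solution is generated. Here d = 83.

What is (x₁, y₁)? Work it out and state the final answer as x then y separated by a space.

[9; 9,18] for √83; ℓ=2 ⇒ convergent index 1
k=0  a_k=9  p_k/q_k = 9/1
k=1  a_k=9  p_k/q_k = 82/9
(x₁, y₁) = (82, 9);  82² − 83·9² = 1 ✓

82 9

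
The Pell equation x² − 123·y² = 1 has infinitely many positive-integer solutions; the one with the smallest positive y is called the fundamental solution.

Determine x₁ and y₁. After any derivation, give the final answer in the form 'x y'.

√123 → a₀=11, period (11,22); ℓ=2 even so k=1
step 0: (11, 1)  from 11·(1,0) + (0,1)
step 1: (122, 11)  from 11·(11,1) + (1,0)
(x₁, y₁) = (122, 11);  122² − 123·11² = 1 ✓

122 11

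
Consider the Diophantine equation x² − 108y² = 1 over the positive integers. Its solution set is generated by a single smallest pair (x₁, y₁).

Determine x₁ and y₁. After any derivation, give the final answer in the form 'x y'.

√108 → a₀=10, period (2,1,1,4,1,1,2,20); ℓ=8 even so k=7
k=0  a_k=10  p_k/q_k = 10/1
k=1  a_k=2  p_k/q_k = 21/2
…
k=4  a_k=4  p_k/q_k = 239/23
k=5  a_k=1  p_k/q_k = 291/28
k=6  a_k=1  p_k/q_k = 530/51
k=7  a_k=2  p_k/q_k = 1351/130
fundamental: x₁=1351, y₁=130  (since 1825201 − 108·16900 = 1)

1351 130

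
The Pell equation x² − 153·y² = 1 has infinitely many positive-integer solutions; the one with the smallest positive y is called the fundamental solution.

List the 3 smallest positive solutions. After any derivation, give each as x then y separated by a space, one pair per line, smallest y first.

√153 → a₀=12, period (2,1,2,2,2,1,2,24); ℓ=8 even so k=7
a_0=12:  p_0=12·1+0=12,  q_0=12·0+1=1
a_1=2:  p_1=2·12+1=25,  q_1=2·1+0=2
…
a_3=2:  p_3=2·37+25=99,  q_3=2·3+2=8
…
a_5=2:  p_5=2·235+99=569,  q_5=2·19+8=46
a_6=1:  p_6=1·569+235=804,  q_6=1·46+19=65
a_7=2:  p_7=2·804+569=2177,  q_7=2·65+46=176
(x₁, y₁) = (2177, 176);  2177² − 153·176² = 1 ✓
n=2: (2177,176)∘(2177,176) = (2177·2177+153·176·176, 2177·176+176·2177) = (9478657,766304)
n=3: (9478657,766304)∘(2177,176) = (2177·9478657+153·176·766304, 2177·766304+176·9478657) = (41270070401,3336487440)

2177 176
9478657 766304
41270070401 3336487440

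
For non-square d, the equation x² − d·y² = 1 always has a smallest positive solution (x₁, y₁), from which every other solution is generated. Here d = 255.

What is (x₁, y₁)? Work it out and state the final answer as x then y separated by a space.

d=255: √d = [15; 1,30] (ℓ=2, even), read p_1/q_1
k=0  a_k=15  p_k/q_k = 15/1
k=1  a_k=1  p_k/q_k = 16/1
fundamental: x₁=16, y₁=1  (since 256 − 255·1 = 1)

16 1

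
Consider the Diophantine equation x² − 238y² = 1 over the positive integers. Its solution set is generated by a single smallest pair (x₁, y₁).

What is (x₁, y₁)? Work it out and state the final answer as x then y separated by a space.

11663 756

√238 = [15; 2,2,1,14,1,2,2,30, …], period ℓ=8 (even) → k=7
k=0  a_k=15  p_k/q_k = 15/1
k=1  a_k=2  p_k/q_k = 31/2
…
k=6  a_k=2  p_k/q_k = 4983/323
k=7  a_k=2  p_k/q_k = 11663/756
→ (11663, 756).  Check: 11663²=136025569, 238·756²=136025568, difference 1.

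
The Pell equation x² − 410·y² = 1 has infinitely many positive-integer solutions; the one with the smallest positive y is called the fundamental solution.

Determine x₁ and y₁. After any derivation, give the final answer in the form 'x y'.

√410 → a₀=20, period (4,40); ℓ=2 even so k=1
step 0: (20, 1)  from 20·(1,0) + (0,1)
step 1: (81, 4)  from 4·(20,1) + (1,0)
(x₁, y₁) = (81, 4);  81² − 410·4² = 1 ✓

81 4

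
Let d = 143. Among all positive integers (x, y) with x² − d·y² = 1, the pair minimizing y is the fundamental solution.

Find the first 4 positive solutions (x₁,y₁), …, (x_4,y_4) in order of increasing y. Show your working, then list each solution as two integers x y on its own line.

√143 = [11; 1,22, …], period ℓ=2 (even) → k=1
step 0: (11, 1)  from 11·(1,0) + (0,1)
step 1: (12, 1)  from 1·(11,1) + (1,0)
(x₁, y₁) = (12, 1);  12² − 143·1² = 1 ✓
(12+1√143)^2 = 287 + 24√143
(12+1√143)^3 = 6876 + 575√143
(12+1√143)^4 = 164737 + 13776√143

12 1
287 24
6876 575
164737 13776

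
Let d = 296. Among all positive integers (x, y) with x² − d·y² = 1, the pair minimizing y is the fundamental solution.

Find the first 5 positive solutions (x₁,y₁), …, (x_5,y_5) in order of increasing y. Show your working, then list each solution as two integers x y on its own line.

d=296: √d = [17; 4,1,7,1,4,34] (ℓ=6, even), read p_5/q_5
a_0=17:  p_0=17·1+0=17,  q_0=17·0+1=1
…
a_4=1:  p_4=1·671+86=757,  q_4=1·39+5=44
a_5=4:  p_5=4·757+671=3699,  q_5=4·44+39=215
(x₁, y₁) = (3699, 215);  3699² − 296·215² = 1 ✓
n=2: (3699,215)∘(3699,215) = (3699·3699+296·215·215, 3699·215+215·3699) = (27365201,1590570)
n=3: (27365201,1590570)∘(3699,215) = (3699·27365201+296·215·1590570, 3699·1590570+215·27365201) = (202447753299,11767036645)
n=4: (202447753299,11767036645)∘(3699,215) = (3699·202447753299+296·215·11767036645, 3699·11767036645+215·202447753299) = (1497708451540801,87052535509140)
n=5: (1497708451540801,87052535509140)∘(3699,215) = (3699·1497708451540801+296·215·87052535509140, 3699·87052535509140+215·1497708451540801) = (11080046922051092499,644014645929581075)

3699 215
27365201 1590570
202447753299 11767036645
1497708451540801 87052535509140
11080046922051092499 644014645929581075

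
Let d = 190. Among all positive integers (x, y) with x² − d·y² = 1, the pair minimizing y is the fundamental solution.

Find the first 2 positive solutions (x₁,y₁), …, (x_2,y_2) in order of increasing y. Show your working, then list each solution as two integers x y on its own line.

52021 3774
5412368881 392654508

d=190: √d = [13; 1,3,1,1,1,…,3,1,26] (ℓ=14, even), read p_13/q_13
i=0: a=13 ⇒ p=13, q=1
i=1: a=1 ⇒ p=14, q=1
…
i=3: a=1 ⇒ p=69, q=5
i=4: a=1 ⇒ p=124, q=9
i=5: a=1 ⇒ p=193, q=14
i=6: a=2 ⇒ p=510, q=37
…
i=8: a=2 ⇒ p=2936, q=213
i=9: a=1 ⇒ p=4149, q=301
i=10: a=1 ⇒ p=7085, q=514
…
i=12: a=3 ⇒ p=40787, q=2959
i=13: a=1 ⇒ p=52021, q=3774
→ (52021, 3774).  Check: 52021²=2706184441, 190·3774²=2706184440, difference 1.
k=2:  x_2 = 52021·52021+190·3774·3774 = 5412368881,  y_2 = 52021·3774+3774·52021 = 392654508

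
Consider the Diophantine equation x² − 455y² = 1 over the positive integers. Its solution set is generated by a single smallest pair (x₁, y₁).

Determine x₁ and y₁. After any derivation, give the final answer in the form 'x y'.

d=455: √d = [21; 3,42] (ℓ=2, even), read p_1/q_1
step 0: (21, 1)  from 21·(1,0) + (0,1)
step 1: (64, 3)  from 3·(21,1) + (1,0)
fundamental: x₁=64, y₁=3  (since 4096 − 455·9 = 1)

64 3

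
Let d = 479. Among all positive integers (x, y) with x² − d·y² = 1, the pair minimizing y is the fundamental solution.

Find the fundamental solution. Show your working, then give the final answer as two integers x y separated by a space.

2989440 136591

√479 = [21; 1,7,1,3,2,21,2,3,1,7,1,42, …], period ℓ=12 (even) → k=11
a_0=21:  p_0=21·1+0=21,  q_0=21·0+1=1
a_1=1:  p_1=1·21+1=22,  q_1=1·1+0=1
a_2=7:  p_2=7·22+21=175,  q_2=7·1+1=8
…
a_4=3:  p_4=3·197+175=766,  q_4=3·9+8=35
a_5=2:  p_5=2·766+197=1729,  q_5=2·35+9=79
…
a_9=1:  p_9=1·264712+75879=340591,  q_9=1·12095+3467=15562
a_10=7:  p_10=7·340591+264712=2648849,  q_10=7·15562+12095=121029
a_11=1:  p_11=1·2648849+340591=2989440,  q_11=1·121029+15562=136591
fundamental: x₁=2989440, y₁=136591  (since 8936751513600 − 479·18657101281 = 1)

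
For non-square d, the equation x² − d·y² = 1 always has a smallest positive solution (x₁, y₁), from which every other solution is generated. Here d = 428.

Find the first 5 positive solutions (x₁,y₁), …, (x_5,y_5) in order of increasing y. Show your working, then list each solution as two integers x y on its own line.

1850887 89466
6851565373537 331182912684
25362946559057703751 1225964295417811950
93887896135702420679780737 4538242753705644230486616
347551772829818329662915600223687 16799549031354731501369944644834

[20; 1,2,4,1,5,10,5,1,4,2,1,40] for √428; ℓ=12 ⇒ convergent index 11
step 0: (20, 1)  from 20·(1,0) + (0,1)
step 1: (21, 1)  from 1·(20,1) + (1,0)
step 2: (62, 3)  from 2·(21,1) + (20,1)
step 3: (269, 13)  from 4·(62,3) + (21,1)
step 4: (331, 16)  from 1·(269,13) + (62,3)
step 5: (1924, 93)  from 5·(331,16) + (269,13)
step 6: (19571, 946)  from 10·(1924,93) + (331,16)
step 7: (99779, 4823)  from 5·(19571,946) + (1924,93)
step 8: (119350, 5769)  from 1·(99779,4823) + (19571,946)
step 9: (577179, 27899)  from 4·(119350,5769) + (99779,4823)
step 10: (1273708, 61567)  from 2·(577179,27899) + (119350,5769)
step 11: (1850887, 89466)  from 1·(1273708,61567) + (577179,27899)
(x₁, y₁) = (1850887, 89466);  1850887² − 428·89466² = 1 ✓
(x_2, y_2) = (1850887·1850887 + 428·89466·89466, 1850887·89466 + 89466·1850887) = (6851565373537, 331182912684)
(x_3, y_3) = (1850887·6851565373537 + 428·89466·331182912684, 1850887·331182912684 + 89466·6851565373537) = (25362946559057703751, 1225964295417811950)
(x_4, y_4) = (1850887·25362946559057703751 + 428·89466·1225964295417811950, 1850887·1225964295417811950 + 89466·25362946559057703751) = (93887896135702420679780737, 4538242753705644230486616)
(x_5, y_5) = (1850887·93887896135702420679780737 + 428·89466·4538242753705644230486616, 1850887·4538242753705644230486616 + 89466·93887896135702420679780737) = (347551772829818329662915600223687, 16799549031354731501369944644834)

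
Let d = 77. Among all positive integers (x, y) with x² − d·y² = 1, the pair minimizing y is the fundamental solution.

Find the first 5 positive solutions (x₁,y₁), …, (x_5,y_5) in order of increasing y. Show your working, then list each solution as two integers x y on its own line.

d=77: √d = [8; 1,3,2,3,1,16] (ℓ=6, even), read p_5/q_5
i=0: a=8 ⇒ p=8, q=1
i=1: a=1 ⇒ p=9, q=1
i=2: a=3 ⇒ p=35, q=4
…
i=4: a=3 ⇒ p=272, q=31
i=5: a=1 ⇒ p=351, q=40
→ (351, 40).  Check: 351²=123201, 77·40²=123200, difference 1.
(351+40√77)^2 = 246401 + 28080√77
(351+40√77)^3 = 172973151 + 19712120√77
(351+40√77)^4 = 121426905601 + 13837880160√77
(351+40√77)^5 = 85241514758751 + 9714172160200√77

351 40
246401 28080
172973151 19712120
121426905601 13837880160
85241514758751 9714172160200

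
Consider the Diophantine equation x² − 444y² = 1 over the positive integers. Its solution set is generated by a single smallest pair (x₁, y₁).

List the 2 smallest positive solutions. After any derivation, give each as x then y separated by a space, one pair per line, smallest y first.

[21; 14,42] for √444; ℓ=2 ⇒ convergent index 1
i=0: a=21 ⇒ p=21, q=1
i=1: a=14 ⇒ p=295, q=14
fundamental: x₁=295, y₁=14  (since 87025 − 444·196 = 1)
(x_2, y_2) = (295·295 + 444·14·14, 295·14 + 14·295) = (174049, 8260)

295 14
174049 8260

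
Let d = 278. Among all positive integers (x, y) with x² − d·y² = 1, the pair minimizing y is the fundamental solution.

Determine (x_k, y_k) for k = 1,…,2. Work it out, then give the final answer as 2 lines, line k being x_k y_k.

2501 150
12510001 750300

√278 = [16; 1,2,16,2,1,32, …], period ℓ=6 (even) → k=5
a_0=16:  p_0=16·1+0=16,  q_0=16·0+1=1
a_1=1:  p_1=1·16+1=17,  q_1=1·1+0=1
a_2=2:  p_2=2·17+16=50,  q_2=2·1+1=3
a_3=16:  p_3=16·50+17=817,  q_3=16·3+1=49
a_4=2:  p_4=2·817+50=1684,  q_4=2·49+3=101
a_5=1:  p_5=1·1684+817=2501,  q_5=1·101+49=150
(x₁, y₁) = (2501, 150);  2501² − 278·150² = 1 ✓
(x_2, y_2) = (2501·2501 + 278·150·150, 2501·150 + 150·2501) = (12510001, 750300)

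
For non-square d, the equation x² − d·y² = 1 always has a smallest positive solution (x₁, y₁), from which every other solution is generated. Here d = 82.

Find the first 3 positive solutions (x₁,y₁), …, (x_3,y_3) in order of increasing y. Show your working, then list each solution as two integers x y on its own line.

163 18
53137 5868
17322499 1912950

√82 → a₀=9, period (18); ℓ=1 odd so k=1
i=0: a=9 ⇒ p=9, q=1
i=1: a=18 ⇒ p=163, q=18
(x₁, y₁) = (163, 18);  163² − 82·18² = 1 ✓
k=2:  x_2 = 163·163+82·18·18 = 53137,  y_2 = 163·18+18·163 = 5868
k=3:  x_3 = 163·53137+82·18·5868 = 17322499,  y_3 = 163·5868+18·53137 = 1912950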